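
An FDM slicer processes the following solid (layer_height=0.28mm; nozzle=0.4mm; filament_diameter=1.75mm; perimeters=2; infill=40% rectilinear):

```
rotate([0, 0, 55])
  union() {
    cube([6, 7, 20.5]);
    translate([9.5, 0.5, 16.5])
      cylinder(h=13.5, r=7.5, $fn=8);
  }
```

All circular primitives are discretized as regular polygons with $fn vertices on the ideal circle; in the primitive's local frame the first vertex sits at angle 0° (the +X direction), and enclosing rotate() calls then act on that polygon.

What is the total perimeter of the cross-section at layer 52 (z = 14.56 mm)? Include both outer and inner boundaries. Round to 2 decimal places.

At z = 14.56 mm: the cube (footprint 6×7) is included at this height (perimeter 26.00 mm); the cylinder at (9.5, 0.5) does not reach this height (z outside [16.5, 30]); Merging all regions: only the 6×7 cube is present, so the union is just that shape — boundary = 26.00 mm; (rotated 55° about Z; rotation is an isometry so areas/perimeters/island counts are preserved). Overall, the cross-section is a single solid region. Total boundary length (outer) = 26.00 mm.

26.00 mm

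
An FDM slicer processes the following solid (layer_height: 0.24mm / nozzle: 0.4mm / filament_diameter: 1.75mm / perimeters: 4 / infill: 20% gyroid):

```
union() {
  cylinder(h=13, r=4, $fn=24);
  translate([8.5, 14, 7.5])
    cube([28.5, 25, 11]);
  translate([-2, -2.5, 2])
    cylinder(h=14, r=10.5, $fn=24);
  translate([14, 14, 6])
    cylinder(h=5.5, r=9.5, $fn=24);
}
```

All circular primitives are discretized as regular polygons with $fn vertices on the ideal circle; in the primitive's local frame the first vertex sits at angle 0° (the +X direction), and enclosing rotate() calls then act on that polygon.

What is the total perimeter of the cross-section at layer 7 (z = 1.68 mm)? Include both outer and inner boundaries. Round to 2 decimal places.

25.06 mm

At z = 1.68 mm: the cylinder: section is a regular 24-gon, circumradius r=4 (perimeter = 2·24·4.000·sin(180°/24) = 25.06 mm); the cube at (8.5, 14) is absent (z outside [7.5, 18.5]); the cylinder at (-2, -2.5) does not reach this height (z outside [2, 16]); the cylinder at (14, 14) is not intersected at this z (z outside [6, 11.5]); Merging all regions: only the r=4 cylinder is present, so the union is just that shape — boundary = 25.06 mm. Overall, the cross-section is a single solid region. Total boundary length (outer) = 25.06 mm.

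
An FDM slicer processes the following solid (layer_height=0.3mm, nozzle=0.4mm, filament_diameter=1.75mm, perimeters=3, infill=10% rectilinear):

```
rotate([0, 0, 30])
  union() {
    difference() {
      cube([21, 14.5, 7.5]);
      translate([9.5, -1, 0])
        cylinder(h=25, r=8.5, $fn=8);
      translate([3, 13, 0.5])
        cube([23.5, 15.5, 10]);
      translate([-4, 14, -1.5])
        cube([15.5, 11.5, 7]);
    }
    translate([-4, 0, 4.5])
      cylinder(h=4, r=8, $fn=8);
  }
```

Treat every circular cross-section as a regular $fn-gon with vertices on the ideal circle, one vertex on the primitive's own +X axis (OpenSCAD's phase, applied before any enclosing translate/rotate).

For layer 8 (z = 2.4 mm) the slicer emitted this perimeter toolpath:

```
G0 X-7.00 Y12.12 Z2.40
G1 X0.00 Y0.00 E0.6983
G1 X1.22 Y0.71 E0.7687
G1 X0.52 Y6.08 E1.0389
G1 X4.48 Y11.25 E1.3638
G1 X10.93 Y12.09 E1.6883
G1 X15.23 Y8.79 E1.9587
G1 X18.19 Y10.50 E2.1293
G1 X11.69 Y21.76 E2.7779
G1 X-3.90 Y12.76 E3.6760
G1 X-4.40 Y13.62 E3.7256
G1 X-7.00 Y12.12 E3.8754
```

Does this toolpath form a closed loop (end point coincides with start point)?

Start point (G0): (-7.00, 12.12). End point (last G1): the path returns to the start — closed.

yes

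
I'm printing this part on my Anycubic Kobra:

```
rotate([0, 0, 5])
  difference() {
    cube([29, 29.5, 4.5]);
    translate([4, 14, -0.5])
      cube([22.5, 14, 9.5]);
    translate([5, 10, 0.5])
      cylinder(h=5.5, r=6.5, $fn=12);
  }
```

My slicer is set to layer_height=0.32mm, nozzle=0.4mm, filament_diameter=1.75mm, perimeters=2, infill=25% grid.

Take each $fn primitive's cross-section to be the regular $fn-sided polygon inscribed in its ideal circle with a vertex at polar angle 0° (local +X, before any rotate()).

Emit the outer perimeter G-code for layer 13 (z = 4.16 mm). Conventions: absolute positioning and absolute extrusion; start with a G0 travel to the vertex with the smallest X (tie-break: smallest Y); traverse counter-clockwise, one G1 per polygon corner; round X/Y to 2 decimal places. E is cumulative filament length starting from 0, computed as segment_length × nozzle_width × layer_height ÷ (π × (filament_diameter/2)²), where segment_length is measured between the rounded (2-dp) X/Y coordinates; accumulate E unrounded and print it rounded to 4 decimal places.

G0 X-2.57 Y29.39 Z4.16
G1 X-1.21 Y13.83 E0.8312
G1 X0.38 Y15.72 E0.9626
G1 X2.57 Y16.52 E1.0867
G1 X1.54 Y28.24 E1.7128
G1 X23.96 Y30.20 E2.9105
G1 X25.18 Y16.26 E3.6551
G1 X8.62 Y14.81 E4.5398
G1 X9.43 Y14.13 E4.5961
G1 X10.58 Y10.96 E4.7755
G1 X10.00 Y7.65 E4.9543
G1 X7.84 Y5.07 E5.1334
G1 X4.68 Y3.92 E5.3124
G1 X1.36 Y4.51 E5.4918
G1 X-0.53 Y6.10 E5.6232
G1 X0.00 Y0.00 E5.9491
G1 X28.89 Y2.53 E7.4924
G1 X26.32 Y31.92 E9.0624
G1 X-2.57 Y29.39 E10.6057

At z = 4.16 mm: the 29×29.5 cube contributes its full rectangle; the 22.5×14 cube at (4, 14) contributes its full rectangle; the cylinder at (5, 10): section is a regular 12-gon, circumradius r=6.5; Taking the first minus the rest: starting from the 29×29.5 cube, the 22.5×14 cube at (4, 14) lies wholly inside it (removes its full 315.00 mm² and its 73.00 mm outline becomes a hole wall); the r=6.5 cylinder at (5, 10) partially overlaps it — only the 109.03 mm² overlap (of its 126.75 mm²) is removed, clipping the outline — 1 connected region; (rotated 5° about Z; rotation is an isometry so areas/perimeters/island counts are preserved). The outline is a single polygon with 18 vertices. Extrusion per mm of travel: 0.4 × 0.32 / (π × 0.875²) = 0.053216. Accumulating E over each segment gives final E = 10.6057.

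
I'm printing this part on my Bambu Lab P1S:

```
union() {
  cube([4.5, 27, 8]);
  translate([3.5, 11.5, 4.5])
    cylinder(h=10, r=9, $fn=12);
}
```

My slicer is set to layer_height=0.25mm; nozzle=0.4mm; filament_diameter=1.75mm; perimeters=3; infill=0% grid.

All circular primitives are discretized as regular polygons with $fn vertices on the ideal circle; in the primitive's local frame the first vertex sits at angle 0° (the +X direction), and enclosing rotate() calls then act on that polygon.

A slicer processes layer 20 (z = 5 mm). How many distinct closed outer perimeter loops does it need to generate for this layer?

1

At z = 5 mm: the cube (footprint 4.5×27) is included at this height; the r=9 cylinder at (3.5, 11.5) gives a regular 12-gon of circumradius 9 (constant along its height); Combining (union): the regions partially overlap (shared area 77.45 mm²), so overlapping operands fuse into one piece — 1 connected region. The result has 1 disconnected region.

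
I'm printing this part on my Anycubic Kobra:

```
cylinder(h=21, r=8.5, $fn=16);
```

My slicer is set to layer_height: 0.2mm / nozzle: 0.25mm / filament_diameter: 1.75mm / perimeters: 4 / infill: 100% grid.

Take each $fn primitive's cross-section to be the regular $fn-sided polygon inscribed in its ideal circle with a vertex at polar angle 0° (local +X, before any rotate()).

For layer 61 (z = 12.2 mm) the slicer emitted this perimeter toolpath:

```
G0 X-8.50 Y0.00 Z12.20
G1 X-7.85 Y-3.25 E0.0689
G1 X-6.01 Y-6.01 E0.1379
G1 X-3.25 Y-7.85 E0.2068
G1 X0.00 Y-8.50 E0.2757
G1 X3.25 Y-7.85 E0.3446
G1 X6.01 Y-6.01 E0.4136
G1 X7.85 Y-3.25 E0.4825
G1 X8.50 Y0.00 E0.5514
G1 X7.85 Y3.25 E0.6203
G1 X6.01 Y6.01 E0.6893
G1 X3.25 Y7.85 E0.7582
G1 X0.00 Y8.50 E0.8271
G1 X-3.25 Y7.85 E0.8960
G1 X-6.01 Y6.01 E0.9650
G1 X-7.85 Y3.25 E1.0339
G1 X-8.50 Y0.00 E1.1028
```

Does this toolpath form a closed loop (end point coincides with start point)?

Start point (G0): (-8.50, 0.00). End point (last G1): the path returns to the start — closed.

yes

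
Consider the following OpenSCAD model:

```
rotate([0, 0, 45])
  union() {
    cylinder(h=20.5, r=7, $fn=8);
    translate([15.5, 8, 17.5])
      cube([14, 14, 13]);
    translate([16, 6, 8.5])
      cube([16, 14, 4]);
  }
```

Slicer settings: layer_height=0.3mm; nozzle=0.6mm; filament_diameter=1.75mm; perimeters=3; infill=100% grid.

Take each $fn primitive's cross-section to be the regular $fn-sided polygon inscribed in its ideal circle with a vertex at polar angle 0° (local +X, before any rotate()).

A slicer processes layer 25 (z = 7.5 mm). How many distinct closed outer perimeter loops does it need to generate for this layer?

1

At z = 7.5 mm: the r=7 cylinder contributes a regular 8-gon of circumradius 7; the cube at (15.5, 8) is not intersected at this z (z outside [17.5, 30.5]); the cube at (16, 6) does not reach this height (z outside [8.5, 12.5]); Combining (union): only the r=7 cylinder is present, so the union is just that shape — 1 connected region; (rotated 45° about Z; rotation is an isometry so areas/perimeters/island counts are preserved). The result has 1 disconnected region.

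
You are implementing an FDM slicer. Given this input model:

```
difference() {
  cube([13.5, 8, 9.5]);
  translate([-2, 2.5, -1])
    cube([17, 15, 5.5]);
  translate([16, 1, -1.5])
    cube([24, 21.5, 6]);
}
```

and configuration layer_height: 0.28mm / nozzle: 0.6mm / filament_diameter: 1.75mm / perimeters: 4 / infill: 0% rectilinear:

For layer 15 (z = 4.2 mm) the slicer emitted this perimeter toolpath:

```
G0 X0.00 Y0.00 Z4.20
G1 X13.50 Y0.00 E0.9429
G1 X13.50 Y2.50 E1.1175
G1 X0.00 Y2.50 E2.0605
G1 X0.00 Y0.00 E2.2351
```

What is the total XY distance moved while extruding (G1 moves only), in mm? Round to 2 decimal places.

Sum the Euclidean lengths of each G1 segment: total = 32.00 mm.

32.00 mm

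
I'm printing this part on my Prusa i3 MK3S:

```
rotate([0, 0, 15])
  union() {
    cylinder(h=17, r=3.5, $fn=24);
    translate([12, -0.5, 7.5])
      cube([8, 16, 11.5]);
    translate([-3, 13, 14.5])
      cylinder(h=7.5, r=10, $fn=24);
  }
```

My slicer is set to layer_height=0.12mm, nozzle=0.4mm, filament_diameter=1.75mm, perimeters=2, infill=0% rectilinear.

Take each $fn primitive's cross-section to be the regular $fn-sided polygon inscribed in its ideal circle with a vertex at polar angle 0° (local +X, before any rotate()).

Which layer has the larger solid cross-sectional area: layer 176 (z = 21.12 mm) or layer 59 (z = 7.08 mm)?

Layer 176 (z = 21.12): the cylinder does not reach this height (z outside [0, 17]); the cube at (12, -0.5) does not reach this height (z outside [7.5, 19]); the r=10 cylinder at (-3, 13) contributes a regular 24-gon of circumradius 10 (area = (24/2)·10.000²·sin(360°/24) = 310.58 mm²); Combining (union): only the r=10 cylinder at (-3, 13) is present, so the union is just that shape — area = 310.58 mm²; (rotated 15° about Z; rotation is an isometry so areas/perimeters/island counts are preserved). So its area = 310.58 mm². Layer 59 (z = 7.08): the r=3.5 cylinder contributes a regular 24-gon of circumradius 3.5 (area = (24/2)·3.500²·sin(360°/24) = 38.05 mm²); the cube at (12, -0.5) is not intersected at this z (z outside [7.5, 19]); the cylinder at (-3, 13) is absent (z outside [14.5, 22]); Combining (union): only the r=3.5 cylinder is present, so the union is just that shape — area = 38.05 mm²; (rotated 15° about Z; rotation is an isometry so areas/perimeters/island counts are preserved). So its area = 38.05 mm². Layer 176 is larger (310.58 vs 38.05 mm²).

layer 176 (z = 21.12 mm)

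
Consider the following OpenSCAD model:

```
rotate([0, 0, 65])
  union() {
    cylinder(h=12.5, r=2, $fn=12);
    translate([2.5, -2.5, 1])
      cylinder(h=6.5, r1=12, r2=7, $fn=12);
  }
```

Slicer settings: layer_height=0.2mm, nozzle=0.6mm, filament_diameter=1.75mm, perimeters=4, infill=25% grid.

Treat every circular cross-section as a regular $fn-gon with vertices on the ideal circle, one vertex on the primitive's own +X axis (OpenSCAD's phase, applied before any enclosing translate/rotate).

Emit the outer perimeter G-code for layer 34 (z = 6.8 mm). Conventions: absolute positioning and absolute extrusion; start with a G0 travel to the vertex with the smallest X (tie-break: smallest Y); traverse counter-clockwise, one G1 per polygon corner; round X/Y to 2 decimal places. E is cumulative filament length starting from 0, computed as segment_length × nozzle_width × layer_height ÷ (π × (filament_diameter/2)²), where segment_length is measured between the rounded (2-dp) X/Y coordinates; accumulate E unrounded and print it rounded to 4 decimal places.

G0 X-4.19 Y0.55 Z6.80
G1 X-2.85 Y-3.11 E0.1945
G1 X0.14 Y-5.62 E0.3892
G1 X3.98 Y-6.30 E0.5838
G1 X7.65 Y-4.97 E0.7785
G1 X10.15 Y-1.98 E0.9730
G1 X10.83 Y1.87 E1.1680
G1 X9.50 Y5.53 E1.3623
G1 X6.51 Y8.04 E1.5571
G1 X2.67 Y8.72 E1.7516
G1 X-1.00 Y7.38 E1.9465
G1 X-3.51 Y4.40 E2.1409
G1 X-4.19 Y0.55 E2.3360

At z = 6.8 mm: the cylinder: section is a regular 12-gon, circumradius r=2; the cone at (2.5, -2.5) contributes a regular 12-gon of circumradius 7.538 (interpolated between r1=12 and r2=7 at t=0.892); Merging all regions: the r=2 cylinder lies entirely inside the cone at (2.5, -2.5), so the union is just the cone at (2.5, -2.5) — 1 connected region; (whole slice rotated 65° about Z — lengths, areas and connectivity unchanged). The outline is a single polygon with 12 vertices. Extrusion per mm of travel: 0.6 × 0.2 / (π × 0.875²) = 0.049890. Accumulating E over each segment gives final E = 2.3360.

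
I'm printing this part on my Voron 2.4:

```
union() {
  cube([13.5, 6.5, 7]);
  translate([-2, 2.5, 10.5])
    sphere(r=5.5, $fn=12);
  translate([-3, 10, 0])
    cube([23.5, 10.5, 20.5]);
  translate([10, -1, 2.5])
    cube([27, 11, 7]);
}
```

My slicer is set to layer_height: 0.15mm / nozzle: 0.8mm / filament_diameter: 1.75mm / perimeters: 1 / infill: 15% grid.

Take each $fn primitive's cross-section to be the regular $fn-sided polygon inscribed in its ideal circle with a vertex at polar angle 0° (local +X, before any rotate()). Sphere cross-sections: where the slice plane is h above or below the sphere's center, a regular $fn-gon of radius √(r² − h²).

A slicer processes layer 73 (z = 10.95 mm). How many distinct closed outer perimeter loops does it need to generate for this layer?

At z = 10.95 mm: the cube is not intersected at this z (z outside [0, 7]); the sphere at (-2, 2.5): section is a regular 12-gon, circumradius = √(r²−h²) = √(5.5²−0.45²) = 5.482; the cube at (-3, 10) is present — its section is the full 23.5×10.5 rectangle; the cube at (10, -1) is not intersected at this z (z outside [2.5, 9.5]); Combining (union): the 2 present regions are separate (no shared area or edge), so areas and boundary lengths simply add and each stays a separate island — 2 connected regions. The result has 2 disconnected regions.

2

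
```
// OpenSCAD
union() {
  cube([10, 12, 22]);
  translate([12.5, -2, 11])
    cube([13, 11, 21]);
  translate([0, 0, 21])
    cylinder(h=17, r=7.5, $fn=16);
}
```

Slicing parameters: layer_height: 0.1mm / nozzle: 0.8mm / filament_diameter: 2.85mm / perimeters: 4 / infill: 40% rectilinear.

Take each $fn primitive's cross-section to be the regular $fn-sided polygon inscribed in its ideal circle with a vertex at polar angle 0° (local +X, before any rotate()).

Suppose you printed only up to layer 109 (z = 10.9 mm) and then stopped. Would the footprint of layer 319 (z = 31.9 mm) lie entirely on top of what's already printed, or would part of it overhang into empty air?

part overhangs

Compare the two slices. At z = 10.9: the 10×12 cube contributes its full rectangle (area 120.00 mm²); the cube at (12.5, -2) is absent (z outside [11, 32]); the cylinder does not reach this height (z outside [21, 38]); Combining (union): only the 10×12 cube is present, so the union is just that shape — area = 120.00 mm². At z = 31.9: the cube is absent (z outside [0, 22]); the cube at (12.5, -2) is present — its section is the full 13×11 rectangle (area 143.00 mm²); the r=7.5 cylinder gives a regular 16-gon of circumradius 7.5 (constant along its height) (area = (16/2)·7.500²·sin(360°/16) = 172.21 mm²); Taking the union: the 2 present regions are separate (no shared area or edge), so areas and boundary lengths simply add and each stays a separate island — area = 315.21 mm². Checking containment: at z = 31.9 the cross-section extends beyond the z = 10.9 cross-section by about 272.16 mm².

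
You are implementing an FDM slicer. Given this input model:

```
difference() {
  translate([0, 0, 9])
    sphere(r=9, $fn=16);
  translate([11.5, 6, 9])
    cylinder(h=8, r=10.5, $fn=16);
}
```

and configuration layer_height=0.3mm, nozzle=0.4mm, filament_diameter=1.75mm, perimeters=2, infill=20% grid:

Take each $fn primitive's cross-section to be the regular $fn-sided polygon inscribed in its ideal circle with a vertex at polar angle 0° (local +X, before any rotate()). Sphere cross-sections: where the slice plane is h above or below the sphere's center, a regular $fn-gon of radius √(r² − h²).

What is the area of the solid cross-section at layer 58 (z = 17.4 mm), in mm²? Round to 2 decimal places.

At z = 17.4 mm: the r=9 sphere slices to a regular 16-gon of circumradius 3.231 (√(r²−h²) with h=8.4 from center) (area = (16/2)·3.231²·sin(360°/16) = 31.96 mm²); the cylinder at (11.5, 6) is not intersected at this z (z outside [9, 17]); Subtracting the remaining from the first: none of the subtracted shapes is present at this height, so the r=9 sphere is unchanged — area = 31.96 mm². Overall, the cross-section is a single solid region. Net area = 31.96 mm².

31.96 mm²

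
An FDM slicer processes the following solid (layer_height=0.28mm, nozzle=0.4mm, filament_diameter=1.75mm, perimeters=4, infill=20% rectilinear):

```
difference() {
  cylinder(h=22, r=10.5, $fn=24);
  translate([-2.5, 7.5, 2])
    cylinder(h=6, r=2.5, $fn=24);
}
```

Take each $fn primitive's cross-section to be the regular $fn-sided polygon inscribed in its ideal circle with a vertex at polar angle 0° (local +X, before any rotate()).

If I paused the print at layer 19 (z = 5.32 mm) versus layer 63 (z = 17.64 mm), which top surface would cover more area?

Layer 19 (z = 5.32): the r=10.5 cylinder contributes a regular 24-gon of circumradius 10.5 (area = (24/2)·10.500²·sin(360°/24) = 342.42 mm²); the r=2.5 cylinder at (-2.5, 7.5) contributes a regular 24-gon of circumradius 2.5 (area = (24/2)·2.500²·sin(360°/24) = 19.41 mm²); After the difference (first − rest): starting from the r=10.5 cylinder (342.42 mm²), the r=2.5 cylinder at (-2.5, 7.5) lies wholly inside it (removes its full 19.41 mm² and its 15.66 mm outline becomes a hole wall) — area = 323.01 mm². So its area = 323.01 mm². Layer 63 (z = 17.64): the cylinder: section is a regular 24-gon, circumradius r=10.5 (area = (24/2)·10.500²·sin(360°/24) = 342.42 mm²); the cylinder at (-2.5, 7.5) is not intersected at this z (z outside [2, 8]); Taking the first minus the rest: none of the subtracted shapes is present at this height, so the r=10.5 cylinder is unchanged — area = 342.42 mm². So its area = 342.42 mm². Layer 63 is larger (342.42 vs 323.01 mm²).

layer 63 (z = 17.64 mm)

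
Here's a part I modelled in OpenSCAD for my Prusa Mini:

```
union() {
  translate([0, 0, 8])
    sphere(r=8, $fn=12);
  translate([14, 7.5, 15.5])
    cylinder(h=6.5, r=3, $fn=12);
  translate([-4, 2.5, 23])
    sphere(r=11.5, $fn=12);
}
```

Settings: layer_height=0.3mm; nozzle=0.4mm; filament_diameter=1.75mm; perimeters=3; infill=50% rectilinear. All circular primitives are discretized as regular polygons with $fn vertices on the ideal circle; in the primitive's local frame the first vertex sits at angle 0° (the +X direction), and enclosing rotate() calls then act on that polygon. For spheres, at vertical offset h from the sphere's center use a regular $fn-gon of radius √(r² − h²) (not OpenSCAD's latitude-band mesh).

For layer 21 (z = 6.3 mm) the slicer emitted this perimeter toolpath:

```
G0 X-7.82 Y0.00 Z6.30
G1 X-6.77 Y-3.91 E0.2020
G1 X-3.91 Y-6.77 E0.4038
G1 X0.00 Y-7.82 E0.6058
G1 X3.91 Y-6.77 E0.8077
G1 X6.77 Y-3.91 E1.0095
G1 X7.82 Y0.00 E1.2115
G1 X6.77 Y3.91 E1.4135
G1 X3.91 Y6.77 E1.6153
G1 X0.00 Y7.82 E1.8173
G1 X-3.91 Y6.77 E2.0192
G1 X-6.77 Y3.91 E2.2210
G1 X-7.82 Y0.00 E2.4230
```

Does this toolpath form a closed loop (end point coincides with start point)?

Start point (G0): (-7.82, 0.00). End point (last G1): the path returns to the start — closed.

yes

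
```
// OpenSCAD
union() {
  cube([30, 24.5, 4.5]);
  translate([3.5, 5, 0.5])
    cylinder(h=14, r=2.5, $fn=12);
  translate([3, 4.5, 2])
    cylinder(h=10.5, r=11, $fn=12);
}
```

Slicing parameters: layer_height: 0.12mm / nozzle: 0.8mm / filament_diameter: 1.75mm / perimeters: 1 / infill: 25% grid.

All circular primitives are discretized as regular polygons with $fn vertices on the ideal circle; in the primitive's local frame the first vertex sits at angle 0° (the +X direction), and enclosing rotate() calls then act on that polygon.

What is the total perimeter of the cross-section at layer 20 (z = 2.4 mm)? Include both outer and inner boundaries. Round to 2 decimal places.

124.99 mm

At z = 2.4 mm: the cube is present — its section is the full 30×24.5 rectangle (perimeter 109.00 mm); the r=2.5 cylinder at (3.5, 5) gives a regular 12-gon of circumradius 2.5 (constant along its height) (perimeter = 2·12·2.500·sin(180°/12) = 15.53 mm); the r=11 cylinder at (3, 4.5) gives a regular 12-gon of circumradius 11 (constant along its height) (perimeter = 2·12·11.000·sin(180°/12) = 68.33 mm); Merging all regions: the regions partially overlap (shared area 201.58 mm²), so the edge portions inside another operand are dropped and the merged outline is re-measured after clipping — boundary = 124.99 mm. Overall, the cross-section is a single solid region. Total boundary length (outer) = 124.99 mm.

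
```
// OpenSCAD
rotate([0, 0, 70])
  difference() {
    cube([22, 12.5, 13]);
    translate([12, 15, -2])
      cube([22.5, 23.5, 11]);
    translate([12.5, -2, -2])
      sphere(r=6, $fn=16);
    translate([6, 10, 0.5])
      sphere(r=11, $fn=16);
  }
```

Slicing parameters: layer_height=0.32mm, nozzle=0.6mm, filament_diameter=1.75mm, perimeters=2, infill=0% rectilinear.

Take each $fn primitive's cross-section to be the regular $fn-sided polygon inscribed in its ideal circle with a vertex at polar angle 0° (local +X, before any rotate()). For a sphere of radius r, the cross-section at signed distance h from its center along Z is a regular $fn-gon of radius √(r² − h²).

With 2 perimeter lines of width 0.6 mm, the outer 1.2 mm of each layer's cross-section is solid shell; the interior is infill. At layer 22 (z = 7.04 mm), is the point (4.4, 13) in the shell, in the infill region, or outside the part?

shell

At z = 7.04 mm: the cube (footprint 22×12.5) is included at this height; the cube at (12, 15) is present — its section is the full 22.5×23.5 rectangle; the sphere at (12.5, -2) does not reach this height (|z−center|=9.040 > r=6); the r=11 sphere at (6, 10) slices to a regular 16-gon of circumradius 8.845 (√(r²−h²) with h=6.54 from center); Taking the first minus the rest: starting from the 22×12.5 cube, the 22.5×23.5 cube at (12, 15) misses the remaining region (no effect); the r=11 sphere at (6, 10) partially overlaps it — only the 144.25 mm² overlap (of its 239.49 mm²) is removed, clipping the outline — 1 connected region; (rotated 70° about Z; rotation is an isometry so areas/perimeters/island counts are preserved). Overall, the cross-section is a single solid region. Undo the 70° rotation: the query point maps to (13.721, 0.312) in the un-rotated model frame. The nearest boundary edge runs (22.00, 0.00)→(0.00, 0.00); distance from the point to it = 0.31 mm. The point is inside the cross-section, 0.31 mm from the nearest boundary — within the 1.2 mm shell band (2 × 0.6).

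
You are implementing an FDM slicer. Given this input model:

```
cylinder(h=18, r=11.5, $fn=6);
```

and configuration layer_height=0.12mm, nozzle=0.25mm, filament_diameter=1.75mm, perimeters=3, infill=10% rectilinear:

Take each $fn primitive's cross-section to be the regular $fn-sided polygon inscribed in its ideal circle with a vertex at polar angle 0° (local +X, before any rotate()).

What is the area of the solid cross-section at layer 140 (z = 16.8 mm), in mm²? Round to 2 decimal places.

At z = 16.8 mm: the r=11.5 cylinder contributes a regular 6-gon of circumradius 11.5 (area = (6/2)·11.500²·sin(360°/6) = 343.60 mm²). Overall, the cross-section is a single solid region. Net area = 343.60 mm².

343.60 mm²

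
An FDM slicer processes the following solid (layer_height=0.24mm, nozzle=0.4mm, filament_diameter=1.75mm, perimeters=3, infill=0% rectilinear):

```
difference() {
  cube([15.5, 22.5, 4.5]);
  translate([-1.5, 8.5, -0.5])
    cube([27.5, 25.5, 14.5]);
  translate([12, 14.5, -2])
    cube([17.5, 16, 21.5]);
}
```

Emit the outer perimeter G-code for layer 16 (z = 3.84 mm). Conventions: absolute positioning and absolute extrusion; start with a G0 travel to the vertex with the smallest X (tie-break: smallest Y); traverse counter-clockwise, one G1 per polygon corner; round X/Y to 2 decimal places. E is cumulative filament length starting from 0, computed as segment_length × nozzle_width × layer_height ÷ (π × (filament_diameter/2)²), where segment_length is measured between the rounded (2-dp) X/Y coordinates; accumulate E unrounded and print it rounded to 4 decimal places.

At z = 3.84 mm: the cube (footprint 15.5×22.5) is included at this height; the cube at (-1.5, 8.5) is present — its section is the full 27.5×25.5 rectangle; the cube at (12, 14.5) (footprint 17.5×16) is included at this height; After the difference (first − rest): starting from the 15.5×22.5 cube, the 27.5×25.5 cube at (-1.5, 8.5) partially overlaps it — only the 217.00 mm² overlap (of its 701.25 mm²) is removed, clipping the outline; the 17.5×16 cube at (12, 14.5) misses the remaining region (no effect) — 1 connected region. The outline is a single polygon with 4 vertices. Extrusion per mm of travel: 0.4 × 0.24 / (π × 0.875²) = 0.039912. Accumulating E over each segment gives final E = 1.9158.

G0 X0.00 Y0.00 Z3.84
G1 X15.50 Y0.00 E0.6186
G1 X15.50 Y8.50 E0.9579
G1 X0.00 Y8.50 E1.5765
G1 X0.00 Y0.00 E1.9158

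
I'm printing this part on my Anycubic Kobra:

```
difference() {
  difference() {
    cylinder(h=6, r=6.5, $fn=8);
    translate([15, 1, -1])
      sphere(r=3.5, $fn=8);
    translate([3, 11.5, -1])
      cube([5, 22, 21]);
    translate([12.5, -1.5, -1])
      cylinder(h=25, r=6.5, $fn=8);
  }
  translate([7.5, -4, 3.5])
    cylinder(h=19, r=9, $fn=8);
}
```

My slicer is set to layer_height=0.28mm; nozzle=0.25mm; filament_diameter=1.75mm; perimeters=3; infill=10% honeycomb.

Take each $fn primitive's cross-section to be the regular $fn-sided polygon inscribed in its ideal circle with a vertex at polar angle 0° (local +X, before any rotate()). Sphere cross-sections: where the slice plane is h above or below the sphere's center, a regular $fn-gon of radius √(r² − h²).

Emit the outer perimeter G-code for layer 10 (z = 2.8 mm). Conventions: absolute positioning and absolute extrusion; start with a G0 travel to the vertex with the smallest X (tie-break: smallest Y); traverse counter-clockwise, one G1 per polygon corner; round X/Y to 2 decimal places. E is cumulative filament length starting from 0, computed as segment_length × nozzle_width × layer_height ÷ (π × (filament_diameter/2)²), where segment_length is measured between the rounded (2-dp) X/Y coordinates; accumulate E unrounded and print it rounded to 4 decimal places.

G0 X-6.50 Y0.00 Z2.80
G1 X-4.60 Y-4.60 E0.1448
G1 X0.00 Y-6.50 E0.2897
G1 X4.60 Y-4.60 E0.4345
G1 X6.50 Y0.00 E0.5794
G1 X4.60 Y4.60 E0.7242
G1 X0.00 Y6.50 E0.8691
G1 X-4.60 Y4.60 E1.0139
G1 X-6.50 Y0.00 E1.1587

At z = 2.8 mm: the r=6.5 cylinder contributes a regular 8-gon of circumradius 6.5; the sphere at (15, 1) is absent (|z−center|=3.800 > r=3.5); the cube at (3, 11.5) (footprint 5×22) is included at this height; the cylinder at (12.5, -1.5): section is a regular 8-gon, circumradius r=6.5; Subtracting the remaining from the first: starting from the r=6.5 cylinder, the 5×22 cube at (3, 11.5) misses the remaining region (no effect); the r=6.5 cylinder at (12.5, -1.5) misses the remaining region (no effect) — 1 connected region; the cylinder at (7.5, -4) does not reach this height (z outside [3.5, 22.5]); After the difference (first − rest): none of the subtracted shapes is present at this height, so the result so far is unchanged — 1 connected region. The outline is a single polygon with 8 vertices. Extrusion per mm of travel: 0.25 × 0.28 / (π × 0.875²) = 0.029103. Accumulating E over each segment gives final E = 1.1587.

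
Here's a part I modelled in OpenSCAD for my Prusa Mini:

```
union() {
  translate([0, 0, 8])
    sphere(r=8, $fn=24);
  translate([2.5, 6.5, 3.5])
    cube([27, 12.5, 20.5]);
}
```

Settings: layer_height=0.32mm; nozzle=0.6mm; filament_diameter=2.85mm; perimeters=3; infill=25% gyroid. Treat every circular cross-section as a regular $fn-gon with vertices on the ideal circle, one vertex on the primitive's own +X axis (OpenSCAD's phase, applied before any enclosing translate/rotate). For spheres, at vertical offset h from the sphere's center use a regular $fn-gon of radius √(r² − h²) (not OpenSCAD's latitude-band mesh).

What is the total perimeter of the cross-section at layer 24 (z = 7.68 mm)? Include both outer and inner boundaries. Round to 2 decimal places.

123.68 mm

At z = 7.68 mm: the sphere: section is a regular 24-gon, circumradius = √(r²−h²) = √(8²−0.32²) = 7.994 (perimeter = 2·24·7.994·sin(180°/24) = 50.08 mm); the cube at (2.5, 6.5) is present — its section is the full 27×12.5 rectangle (perimeter 79.00 mm); Combining (union): the regions partially overlap (shared area 1.21 mm²), so the edge portions inside another operand are dropped and the merged outline is re-measured after clipping — boundary = 123.68 mm. Overall, the cross-section is a single solid region. Total boundary length (outer) = 123.68 mm.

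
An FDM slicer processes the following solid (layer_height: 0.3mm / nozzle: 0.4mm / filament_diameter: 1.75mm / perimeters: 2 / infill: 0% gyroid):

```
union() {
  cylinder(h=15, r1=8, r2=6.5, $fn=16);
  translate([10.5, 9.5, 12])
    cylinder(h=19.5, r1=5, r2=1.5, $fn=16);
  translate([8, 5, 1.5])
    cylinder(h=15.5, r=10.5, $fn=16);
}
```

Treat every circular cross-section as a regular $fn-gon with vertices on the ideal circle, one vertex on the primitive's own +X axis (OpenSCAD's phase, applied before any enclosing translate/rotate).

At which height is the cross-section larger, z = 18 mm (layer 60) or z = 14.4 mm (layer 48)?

Layer 60 (z = 18): the cone is absent (z outside [0, 15]); the cone at (10.5, 9.5): at t=0.308 of its height the radius interpolates to r₁+(r₂−r₁)t = 3.923, giving a regular 16-gon of that circumradius (area = (16/2)·3.923²·sin(360°/16) = 47.12 mm²); the cylinder at (8, 5) does not reach this height (z outside [1.5, 17]); Merging all regions: only the cone at (10.5, 9.5) is present, so the union is just that shape — area = 47.12 mm². So its area = 47.12 mm². Layer 48 (z = 14.4): the cone: at t=0.960 of its height the radius interpolates to r₁+(r₂−r₁)t = 6.560, giving a regular 16-gon of that circumradius (area = (16/2)·6.560²·sin(360°/16) = 131.75 mm²); the cone at (10.5, 9.5) (r1=5→r2=1.5) has section circumradius 4.569 here — a regular 16-gon (area = (16/2)·4.569²·sin(360°/16) = 63.92 mm²); the cylinder at (8, 5): section is a regular 16-gon, circumradius r=10.5 (area = (16/2)·10.500²·sin(360°/16) = 337.53 mm²); Merging all regions: the regions partially overlap — summed areas 533.19 mm² minus the doubly-counted overlap 132.72 mm² gives 400.47 mm² — area = 400.47 mm². So its area = 400.47 mm². Layer 48 is larger (400.47 vs 47.12 mm²).

layer 48 (z = 14.4 mm)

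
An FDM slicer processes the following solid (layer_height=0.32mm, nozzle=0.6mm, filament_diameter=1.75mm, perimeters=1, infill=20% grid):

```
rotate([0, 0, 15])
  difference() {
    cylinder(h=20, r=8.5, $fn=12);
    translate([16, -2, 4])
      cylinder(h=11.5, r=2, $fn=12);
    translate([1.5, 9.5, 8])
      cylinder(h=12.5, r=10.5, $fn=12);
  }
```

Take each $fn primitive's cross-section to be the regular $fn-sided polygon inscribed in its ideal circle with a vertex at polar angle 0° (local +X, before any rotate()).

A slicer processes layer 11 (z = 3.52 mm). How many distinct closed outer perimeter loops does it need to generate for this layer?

1

At z = 3.52 mm: the r=8.5 cylinder gives a regular 12-gon of circumradius 8.5 (constant along its height); the cylinder at (16, -2) is absent (z outside [4, 15.5]); the cylinder at (1.5, 9.5) is not intersected at this z (z outside [8, 20.5]); Taking the first minus the rest: none of the subtracted shapes is present at this height, so the r=8.5 cylinder is unchanged — 1 connected region; (whole slice rotated 15° about Z — lengths, areas and connectivity unchanged). The result has 1 disconnected region.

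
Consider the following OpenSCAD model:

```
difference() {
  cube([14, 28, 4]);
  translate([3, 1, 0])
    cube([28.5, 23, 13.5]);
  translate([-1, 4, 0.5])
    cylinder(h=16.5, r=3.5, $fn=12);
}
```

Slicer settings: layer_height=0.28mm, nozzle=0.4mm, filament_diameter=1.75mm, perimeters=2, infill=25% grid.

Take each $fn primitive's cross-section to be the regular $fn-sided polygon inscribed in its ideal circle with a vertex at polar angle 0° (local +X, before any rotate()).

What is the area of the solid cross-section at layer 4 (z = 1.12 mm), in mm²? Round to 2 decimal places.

At z = 1.12 mm: the 14×28 cube contributes its full rectangle (area 392.00 mm²); the cube at (3, 1) (footprint 28.5×23) is included at this height (area 655.50 mm²); the r=3.5 cylinder at (-1, 4) contributes a regular 12-gon of circumradius 3.5 (area = (12/2)·3.500²·sin(360°/12) = 36.75 mm²); After the difference (first − rest): starting from the 14×28 cube (392.00 mm²), the 28.5×23 cube at (3, 1) partially overlaps it — only the 253.00 mm² overlap (of its 655.50 mm²) is removed, clipping the outline; the r=3.5 cylinder at (-1, 4) partially overlaps it — only the 11.64 mm² overlap (of its 36.75 mm²) is removed, clipping the outline — area = 127.36 mm². Overall, the cross-section is a single solid region. Net area = 127.36 mm².

127.36 mm²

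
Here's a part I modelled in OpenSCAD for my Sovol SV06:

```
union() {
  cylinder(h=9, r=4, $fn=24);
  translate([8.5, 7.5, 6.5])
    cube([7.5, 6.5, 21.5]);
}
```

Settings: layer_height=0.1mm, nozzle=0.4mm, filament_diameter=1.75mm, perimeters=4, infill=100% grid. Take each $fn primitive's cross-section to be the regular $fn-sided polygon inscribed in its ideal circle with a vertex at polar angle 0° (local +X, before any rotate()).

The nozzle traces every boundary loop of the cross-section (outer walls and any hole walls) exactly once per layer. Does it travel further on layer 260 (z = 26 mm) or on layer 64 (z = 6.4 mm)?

layer 260 (z = 26 mm)

Layer 260 (z = 26): the cylinder is not intersected at this z (z outside [0, 9]); the cube at (8.5, 7.5) (footprint 7.5×6.5) is included at this height (perimeter 28.00 mm); Combining (union): only the 7.5×6.5 cube at (8.5, 7.5) is present, so the union is just that shape — boundary = 28.00 mm. So its perimeter = 28.00 mm. Layer 64 (z = 6.4): the r=4 cylinder contributes a regular 24-gon of circumradius 4 (perimeter = 2·24·4.000·sin(180°/24) = 25.06 mm); the cube at (8.5, 7.5) is not intersected at this z (z outside [6.5, 28]); Merging all regions: only the r=4 cylinder is present, so the union is just that shape — boundary = 25.06 mm. So its perimeter = 25.06 mm. Layer 260 is larger (28.00 vs 25.06 mm).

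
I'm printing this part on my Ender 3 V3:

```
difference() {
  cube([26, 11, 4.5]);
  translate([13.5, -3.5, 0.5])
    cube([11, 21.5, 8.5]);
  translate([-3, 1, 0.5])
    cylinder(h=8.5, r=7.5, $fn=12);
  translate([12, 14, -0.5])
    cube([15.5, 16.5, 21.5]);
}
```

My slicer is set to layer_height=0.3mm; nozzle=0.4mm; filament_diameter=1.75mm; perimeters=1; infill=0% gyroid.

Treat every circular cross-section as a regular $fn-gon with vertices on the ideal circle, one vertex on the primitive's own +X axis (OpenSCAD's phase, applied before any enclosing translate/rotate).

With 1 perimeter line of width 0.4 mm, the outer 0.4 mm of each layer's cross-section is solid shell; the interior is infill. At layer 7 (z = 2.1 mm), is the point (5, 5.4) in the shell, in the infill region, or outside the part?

At z = 2.1 mm: the 26×11 cube contributes its full rectangle; the 11×21.5 cube at (13.5, -3.5) contributes its full rectangle; the r=7.5 cylinder at (-3, 1) gives a regular 12-gon of circumradius 7.5 (constant along its height); the 15.5×16.5 cube at (12, 14) contributes its full rectangle; After the difference (first − rest): starting from the 26×11 cube, the 11×21.5 cube at (13.5, -3.5) partially overlaps it — only the 121.00 mm² overlap (of its 236.50 mm²) is removed, clipping the outline; the r=7.5 cylinder at (-3, 1) partially overlaps it — only the 25.26 mm² overlap (of its 168.75 mm²) is removed, clipping the outline; the 15.5×16.5 cube at (12, 14) misses the remaining region (no effect) — 2 connected regions. Overall, the cross-section has 2 separate islands. The nearest boundary edge runs (4.50, 1.00)→(3.50, 4.75); distance from the point to it = 1.64 mm. (Shell/infill is judged within the island containing the point — the largest one.) The point is inside the cross-section and 1.64 mm from the nearest boundary — more than the 0.4 mm shell width (1 × 0.4), so it's in the infill interior.

infill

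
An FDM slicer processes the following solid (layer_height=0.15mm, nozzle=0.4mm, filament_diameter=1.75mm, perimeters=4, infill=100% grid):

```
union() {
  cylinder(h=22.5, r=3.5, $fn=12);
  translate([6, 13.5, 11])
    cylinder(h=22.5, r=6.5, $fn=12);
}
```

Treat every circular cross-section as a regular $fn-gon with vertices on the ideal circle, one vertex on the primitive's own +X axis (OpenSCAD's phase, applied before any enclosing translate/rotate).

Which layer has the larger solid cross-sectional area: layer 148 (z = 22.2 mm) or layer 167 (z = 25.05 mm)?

Layer 148 (z = 22.2): the r=3.5 cylinder contributes a regular 12-gon of circumradius 3.5 (area = (12/2)·3.500²·sin(360°/12) = 36.75 mm²); the cylinder at (6, 13.5): section is a regular 12-gon, circumradius r=6.5 (area = (12/2)·6.500²·sin(360°/12) = 126.75 mm²); Combining (union): the 2 present regions are separate (no shared area or edge), so areas and boundary lengths simply add and each stays a separate island — area = 163.50 mm². So its area = 163.50 mm². Layer 167 (z = 25.05): the cylinder does not reach this height (z outside [0, 22.5]); the r=6.5 cylinder at (6, 13.5) gives a regular 12-gon of circumradius 6.5 (constant along its height) (area = (12/2)·6.500²·sin(360°/12) = 126.75 mm²); Combining (union): only the r=6.5 cylinder at (6, 13.5) is present, so the union is just that shape — area = 126.75 mm². So its area = 126.75 mm². Layer 148 is larger (163.50 vs 126.75 mm²).

layer 148 (z = 22.2 mm)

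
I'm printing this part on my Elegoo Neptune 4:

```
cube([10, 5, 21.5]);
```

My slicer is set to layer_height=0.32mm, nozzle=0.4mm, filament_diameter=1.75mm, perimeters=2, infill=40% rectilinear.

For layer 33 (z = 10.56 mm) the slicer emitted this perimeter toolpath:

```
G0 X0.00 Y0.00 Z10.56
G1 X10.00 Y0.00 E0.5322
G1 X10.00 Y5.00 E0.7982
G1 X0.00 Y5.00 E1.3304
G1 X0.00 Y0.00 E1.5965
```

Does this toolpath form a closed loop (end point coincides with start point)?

yes

Start point (G0): (0.00, 0.00). End point (last G1): the path returns to the start — closed.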